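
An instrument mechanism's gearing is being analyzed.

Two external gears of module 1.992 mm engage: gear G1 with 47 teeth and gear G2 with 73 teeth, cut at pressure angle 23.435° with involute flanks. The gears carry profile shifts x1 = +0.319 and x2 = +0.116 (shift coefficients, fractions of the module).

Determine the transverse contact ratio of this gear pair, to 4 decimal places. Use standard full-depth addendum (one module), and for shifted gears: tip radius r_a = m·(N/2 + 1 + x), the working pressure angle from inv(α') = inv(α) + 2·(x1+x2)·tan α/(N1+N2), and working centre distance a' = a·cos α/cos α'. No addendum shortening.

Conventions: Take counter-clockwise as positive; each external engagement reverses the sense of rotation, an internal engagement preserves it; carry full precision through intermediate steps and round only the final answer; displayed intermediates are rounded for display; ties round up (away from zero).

single-mesh involute tooth geometry (47T engaging 73T at module 1.992)
base radii: r_b1 = 42.950565, r_b2 = 66.710452
tip radii: r_a1 = 49.439448, r_a2 = 74.931072
inv(α') = inv(23.435°) + 2·(+0.319+0.116)·tan α/(47+73) = 0.02758880  ⇒  α' = 24.35228°
a' = a·cos α / cos α' = 119.5200·cos 23.435°/cos 24.35228° = 120.370715
action lengths: √(r_a1²−r_b1²) = 24.484853, √(r_a2²−r_b2²) = 34.123030
base pitch p_b = π·m·cos α = 5.741837
CR = (24.484853 + 34.123030 − 120.370715·sin 24.35228°)/5.741837 = 1.562830
contact ratio ≈ 1.5628

1.5628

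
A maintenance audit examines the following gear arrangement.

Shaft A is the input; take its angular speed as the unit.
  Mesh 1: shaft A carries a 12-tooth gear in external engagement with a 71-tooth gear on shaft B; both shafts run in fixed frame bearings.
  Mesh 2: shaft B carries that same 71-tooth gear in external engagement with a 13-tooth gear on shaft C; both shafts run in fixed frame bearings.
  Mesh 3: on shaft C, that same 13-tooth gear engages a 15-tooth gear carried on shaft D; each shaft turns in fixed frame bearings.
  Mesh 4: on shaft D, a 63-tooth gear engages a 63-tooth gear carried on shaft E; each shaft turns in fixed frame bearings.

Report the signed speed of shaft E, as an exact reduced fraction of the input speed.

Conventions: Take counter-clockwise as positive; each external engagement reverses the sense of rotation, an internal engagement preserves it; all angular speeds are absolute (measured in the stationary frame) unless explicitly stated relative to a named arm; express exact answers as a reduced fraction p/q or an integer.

4/5

4-mesh fixed-axis compound train (all bearings frame-fixed)
mesh 1 [12T→71T]: |ω|/ω_in = 1×12/71 = 12/71, sense flips to −
mesh 2 [71T→13T]: |ω|/ω_in = (12/71)×71/13 = 12/13, sense flips to +
mesh 3 [13T→15T]: |ω|/ω_in = (12/13)×13/15 = 4/5, sense flips to −
mesh 4 [63T→63T]: |ω|/ω_in = (4/5)×63/63 = 4/5, sense flips to +
signed output speed (× input speed) = 4/5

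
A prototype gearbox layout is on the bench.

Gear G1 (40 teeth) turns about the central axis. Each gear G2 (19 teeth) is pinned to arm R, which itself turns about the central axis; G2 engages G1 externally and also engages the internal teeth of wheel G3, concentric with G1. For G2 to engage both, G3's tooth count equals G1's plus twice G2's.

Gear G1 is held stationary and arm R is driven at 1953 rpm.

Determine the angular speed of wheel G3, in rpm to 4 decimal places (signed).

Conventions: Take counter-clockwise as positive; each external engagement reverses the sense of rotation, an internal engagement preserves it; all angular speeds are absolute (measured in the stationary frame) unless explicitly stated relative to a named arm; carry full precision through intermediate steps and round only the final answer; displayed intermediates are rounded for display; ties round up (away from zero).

planetary set (40T centre, 19T on arm, 78T internal) — Willis relation
normalise by the input: solve with ω_arm = 1, then scale by 1953 rpm
ring teeth: 40 + 2·19 = 78
40(ω_sun−ω_arm) = −78(ω_ring−ω_arm),  ω_sun = 0, ω_arm = 1
ω_ring = 1 − (40/78)(0−1) = 59/39
scale: ω_ring = 59/39 × 1953 rpm = +2954.5385 rpm

+2954.5385 rpm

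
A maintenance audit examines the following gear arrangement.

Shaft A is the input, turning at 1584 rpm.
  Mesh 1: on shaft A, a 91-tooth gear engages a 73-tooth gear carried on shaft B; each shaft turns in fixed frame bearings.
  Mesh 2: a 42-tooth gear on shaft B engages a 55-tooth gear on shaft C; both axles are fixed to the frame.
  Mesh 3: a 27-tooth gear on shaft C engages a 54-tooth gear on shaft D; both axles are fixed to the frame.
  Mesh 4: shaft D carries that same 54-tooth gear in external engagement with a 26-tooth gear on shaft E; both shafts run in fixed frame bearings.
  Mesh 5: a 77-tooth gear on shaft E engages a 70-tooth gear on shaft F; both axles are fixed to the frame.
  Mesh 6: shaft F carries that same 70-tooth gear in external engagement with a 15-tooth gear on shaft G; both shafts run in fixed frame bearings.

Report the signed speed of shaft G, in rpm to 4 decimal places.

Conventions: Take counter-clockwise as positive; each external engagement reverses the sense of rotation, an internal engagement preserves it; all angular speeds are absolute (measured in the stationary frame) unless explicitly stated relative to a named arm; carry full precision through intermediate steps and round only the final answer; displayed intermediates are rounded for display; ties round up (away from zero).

+8038.0405 rpm

class = fixed-axis compound train [6 meshes; 6 ratios multiply, 6 sense flips]
mesh 1 [91T→73T]: ω = 1584.0000×91/73 = 1974.5753 rpm, sense flips to −
mesh 2 [42T→55T]: ω = 1974.5753×42/55 = 1507.8575 rpm, sense flips to +
mesh 3 [27T→54T]: ω = 1507.8575×27/54 = 753.9288 rpm, sense flips to −
mesh 4 [54T→26T]: ω = 753.9288×54/26 = 1565.8521 rpm, sense flips to +
mesh 5 [77T→70T]: ω = 1565.8521×77/70 = 1722.4373 rpm, sense flips to −
mesh 6 [70T→15T]: ω = 1722.4373×70/15 = 8038.0405 rpm, sense flips to +
signed output speed = +8038.0405 rpm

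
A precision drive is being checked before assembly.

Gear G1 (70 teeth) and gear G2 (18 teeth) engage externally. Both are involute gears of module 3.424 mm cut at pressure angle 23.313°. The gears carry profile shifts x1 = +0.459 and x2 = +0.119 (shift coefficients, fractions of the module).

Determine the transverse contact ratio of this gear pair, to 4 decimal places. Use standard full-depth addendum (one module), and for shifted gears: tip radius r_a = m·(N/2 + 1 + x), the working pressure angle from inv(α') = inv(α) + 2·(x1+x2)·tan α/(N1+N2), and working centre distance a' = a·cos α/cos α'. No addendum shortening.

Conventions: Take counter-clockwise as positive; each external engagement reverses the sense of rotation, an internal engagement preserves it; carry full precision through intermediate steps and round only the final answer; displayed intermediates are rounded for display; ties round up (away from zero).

1.4779

class = single-mesh tooth geometry [involute pair 70T × 18T, m = 3.424]
base radii: r_b1 = 110.055856, r_b2 = 28.300077
tip radii: r_a1 = 124.835616, r_a2 = 34.647456
inv(α') = inv(23.313°) + 2·(+0.459+0.119)·tan α/(70+18) = 0.02970938  ⇒  α' = 24.92969°
a' = a·cos α / cos α' = 150.6560·cos 23.313°/cos 24.92969° = 152.571696
action lengths: √(r_a1²−r_b1²) = 58.920620, √(r_a2²−r_b2²) = 19.988793
base pitch p_b = π·m·cos α = 9.878591
CR = (58.920620 + 19.988793 − 152.571696·sin 24.92969°)/9.878591 = 1.477898
contact ratio ≈ 1.4779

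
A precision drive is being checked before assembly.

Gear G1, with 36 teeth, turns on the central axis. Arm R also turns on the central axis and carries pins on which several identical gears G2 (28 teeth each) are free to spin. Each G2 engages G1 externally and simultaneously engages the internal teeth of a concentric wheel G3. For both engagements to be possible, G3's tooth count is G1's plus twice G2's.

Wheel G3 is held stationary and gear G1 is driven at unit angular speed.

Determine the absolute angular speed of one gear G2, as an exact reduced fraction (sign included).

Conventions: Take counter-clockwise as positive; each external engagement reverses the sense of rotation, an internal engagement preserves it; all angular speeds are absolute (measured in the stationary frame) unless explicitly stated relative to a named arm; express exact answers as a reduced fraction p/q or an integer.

-9/14

topology: planetary set — G1 36T / G2 28T / G3 92T, arm = carrier (Willis)
ring teeth: 36 + 2·28 = 92
36(ω_sun−ω_arm) = −92(ω_ring−ω_arm),  ω_ring = 0, ω_sun = 1
36(1−ω_arm) = −92(0−ω_arm)  ⇒  128·ω_arm = 36  ⇒  ω_arm = 9/32
sun–planet mesh: 36·(1−9/32) = −28·(ω_p−ω_arm)  ⇒  ω_p−ω_arm = -207/224
ω_p = 9/32 − 207/224 = -9/14
exact speed ratio = -9/14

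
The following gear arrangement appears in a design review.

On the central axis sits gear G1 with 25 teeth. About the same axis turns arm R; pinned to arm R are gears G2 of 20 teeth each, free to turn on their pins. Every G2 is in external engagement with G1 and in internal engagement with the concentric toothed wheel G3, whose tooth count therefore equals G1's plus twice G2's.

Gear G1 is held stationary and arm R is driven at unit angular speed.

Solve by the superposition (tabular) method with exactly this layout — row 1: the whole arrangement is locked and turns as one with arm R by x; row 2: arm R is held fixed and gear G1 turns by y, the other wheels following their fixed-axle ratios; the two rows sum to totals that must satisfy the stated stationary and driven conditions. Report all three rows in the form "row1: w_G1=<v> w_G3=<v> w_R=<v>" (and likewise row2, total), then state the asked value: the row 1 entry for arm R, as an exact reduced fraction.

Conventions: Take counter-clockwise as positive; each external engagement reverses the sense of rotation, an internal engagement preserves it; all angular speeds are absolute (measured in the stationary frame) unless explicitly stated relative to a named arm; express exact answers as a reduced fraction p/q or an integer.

class = planetary set [G3 = 25+2·20 = 65; Willis about the carrier]
row 1 (train locked, turned with arm): all members turn x
row 2 (arm held, sun turns y): ω_ring = −(25/65)·y, ω_arm = 0
boundary: total ω_sun = x + y = 0 and total ω_arm = x = 1  ⇒  y = -1, x = 1
row 2 ring = −(25/65)·(-1) = 5/13
totals (row 1 + row 2): sun 1 + (-1) = 0, ring 1 + 5/13 = 18/13, arm 1 + 0 = 1
asked cell (row1, arm) = 1

row1: w_G1=1 w_G3=1 w_R=1
row2: w_G1=-1 w_G3=5/13 w_R=0
total: w_G1=0 w_G3=18/13 w_R=1
asked value: 1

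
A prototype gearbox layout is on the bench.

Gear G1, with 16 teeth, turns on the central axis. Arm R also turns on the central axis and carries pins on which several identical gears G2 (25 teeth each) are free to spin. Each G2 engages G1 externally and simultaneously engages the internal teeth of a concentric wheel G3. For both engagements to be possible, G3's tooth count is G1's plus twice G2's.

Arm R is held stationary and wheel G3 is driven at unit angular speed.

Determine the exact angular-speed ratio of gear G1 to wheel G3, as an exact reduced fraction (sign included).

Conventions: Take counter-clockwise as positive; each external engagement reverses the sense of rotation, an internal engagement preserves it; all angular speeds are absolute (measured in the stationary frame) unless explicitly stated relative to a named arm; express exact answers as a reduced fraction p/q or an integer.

-33/8

class = planetary set [G3 = 16+2·25 = 66; Willis about the carrier]
ring teeth: 16 + 2·25 = 66
16(ω_sun−ω_arm) = −66(ω_ring−ω_arm),  ω_arm = 0, ω_ring = 1
ω_sun = 0 − (66/16)(1−0) = -33/8
ω_out/ω_in = -33/8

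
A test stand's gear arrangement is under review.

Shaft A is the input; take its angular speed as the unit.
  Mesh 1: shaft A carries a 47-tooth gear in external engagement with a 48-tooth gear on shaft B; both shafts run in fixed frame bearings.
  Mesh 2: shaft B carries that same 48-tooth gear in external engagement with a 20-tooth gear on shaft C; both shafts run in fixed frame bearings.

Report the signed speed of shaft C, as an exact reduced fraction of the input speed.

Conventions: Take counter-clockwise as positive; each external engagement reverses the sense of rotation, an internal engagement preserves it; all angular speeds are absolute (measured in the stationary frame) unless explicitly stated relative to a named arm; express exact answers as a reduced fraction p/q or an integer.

47/20

2-mesh fixed-axis compound train (all bearings frame-fixed)
mesh 1 [47T→48T]: |ω|/ω_in = 1×47/48 = 47/48, sense flips to −
mesh 2 [48T→20T]: |ω|/ω_in = (47/48)×48/20 = 47/20, sense flips to +
signed output speed (× input speed) = 47/20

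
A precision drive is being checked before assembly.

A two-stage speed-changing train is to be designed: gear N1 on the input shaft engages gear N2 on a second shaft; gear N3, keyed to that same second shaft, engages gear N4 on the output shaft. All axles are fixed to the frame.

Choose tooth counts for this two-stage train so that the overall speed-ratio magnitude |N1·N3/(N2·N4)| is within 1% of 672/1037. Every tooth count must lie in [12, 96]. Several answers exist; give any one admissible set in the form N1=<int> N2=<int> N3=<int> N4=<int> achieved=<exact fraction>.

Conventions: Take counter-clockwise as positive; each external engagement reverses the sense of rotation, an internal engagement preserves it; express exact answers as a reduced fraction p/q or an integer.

N1=12 N2=17 N3=56 N4=61 achieved=672/1037

topology: fixed-axis compound train — 2 stages, target 672/1037
target = 672/1037 in lowest terms: an exact hit needs N1·N3 = k·672 and N2·N4 = k·1037 for one integer k, every count in [12, 96]; additionally prefer no 1:1 stage (N1 ≠ N2, N3 ≠ N4)
k = 1: N1·N3 = 672 = 12·56, N2·N4 = 1037 = 17·61
achieved = 12·56/(17·61) = 672/1037; |achieved − target| = 0 ≤ 168/25925 ✓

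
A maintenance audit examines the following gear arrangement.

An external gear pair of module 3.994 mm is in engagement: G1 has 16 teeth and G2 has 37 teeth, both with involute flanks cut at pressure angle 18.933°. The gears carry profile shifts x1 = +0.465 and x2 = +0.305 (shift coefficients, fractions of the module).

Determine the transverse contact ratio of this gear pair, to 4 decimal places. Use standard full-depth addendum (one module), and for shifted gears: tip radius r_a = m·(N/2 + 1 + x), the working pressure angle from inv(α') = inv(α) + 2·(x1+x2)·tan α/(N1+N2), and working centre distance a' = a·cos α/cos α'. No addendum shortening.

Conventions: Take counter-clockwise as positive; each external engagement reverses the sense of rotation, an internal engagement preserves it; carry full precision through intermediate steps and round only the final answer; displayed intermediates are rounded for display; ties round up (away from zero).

class = single-mesh tooth geometry [involute pair 16T × 37T, m = 3.994]
base radii: r_b1 = 30.223353, r_b2 = 69.891505
tip radii: r_a1 = 37.803210, r_a2 = 79.101170
inv(α') = inv(18.933°) + 2·(+0.465+0.305)·tan α/(16+37) = 0.02254394  ⇒  α' = 22.83810°
a' = a·cos α / cos α' = 105.8410·cos 18.933°/cos 22.83810° = 108.630951
action lengths: √(r_a1²−r_b1²) = 22.707523, √(r_a2²−r_b2²) = 37.042849
base pitch p_b = π·m·cos α = 11.868683
CR = (22.707523 + 37.042849 − 108.630951·sin 22.83810°)/11.868683 = 1.481850
contact ratio ≈ 1.4818

1.4818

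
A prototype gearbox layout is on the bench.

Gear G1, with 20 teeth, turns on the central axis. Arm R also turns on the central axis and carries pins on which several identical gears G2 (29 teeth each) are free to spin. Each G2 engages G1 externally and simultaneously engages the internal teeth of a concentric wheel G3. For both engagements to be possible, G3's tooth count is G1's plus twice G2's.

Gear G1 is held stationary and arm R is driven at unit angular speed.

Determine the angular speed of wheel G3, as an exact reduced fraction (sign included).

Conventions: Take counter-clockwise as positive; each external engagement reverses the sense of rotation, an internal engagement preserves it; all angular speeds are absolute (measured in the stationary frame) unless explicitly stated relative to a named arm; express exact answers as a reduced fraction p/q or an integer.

49/39

planetary set (20T centre, 29T on arm, 78T internal) — Willis relation
ring teeth: 20 + 2·29 = 78
20(ω_sun−ω_arm) = −78(ω_ring−ω_arm),  ω_sun = 0, ω_arm = 1
ω_ring = 1 − (20/78)(0−1) = 49/39
exact speed ratio = 49/39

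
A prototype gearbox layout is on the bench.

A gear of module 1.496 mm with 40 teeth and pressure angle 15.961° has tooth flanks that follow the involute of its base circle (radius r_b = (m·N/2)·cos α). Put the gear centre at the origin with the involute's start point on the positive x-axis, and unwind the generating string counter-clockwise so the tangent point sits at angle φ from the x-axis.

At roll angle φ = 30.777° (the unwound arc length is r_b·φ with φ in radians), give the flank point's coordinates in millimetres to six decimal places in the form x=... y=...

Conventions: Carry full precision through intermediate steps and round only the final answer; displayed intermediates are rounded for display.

class = single-mesh tooth geometry [base-circle involute, m = 1.496, 40T]
pitch radius r_p = m·N/2 = 1.496·40/2 = 29.920000
base radius r_b = r_p·cos α = 29.920000·cos 15.961° = 28.766557
roll angle φ = 30.777° = 0.53715998 rad
x = r_b·(cos φ + φ·sin φ) = 32.622112
y = r_b·(sin φ − φ·cos φ) = 1.443758

x=32.622112 y=1.443758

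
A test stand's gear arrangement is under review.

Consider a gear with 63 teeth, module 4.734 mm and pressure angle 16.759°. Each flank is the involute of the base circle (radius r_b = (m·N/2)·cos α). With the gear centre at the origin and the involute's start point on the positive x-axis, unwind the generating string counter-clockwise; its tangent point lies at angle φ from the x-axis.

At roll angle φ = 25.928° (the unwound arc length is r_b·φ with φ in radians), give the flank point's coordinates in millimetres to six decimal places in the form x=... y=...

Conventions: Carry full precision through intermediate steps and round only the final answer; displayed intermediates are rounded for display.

single-mesh involute tooth geometry (63T wheel at module 4.734)
pitch radius r_p = m·N/2 = 4.734·63/2 = 149.121000
base radius r_b = r_p·cos α = 149.121000·cos 16.759° = 142.787246
roll angle φ = 25.928° = 0.45252897 rad
x = r_b·(cos φ + φ·sin φ) = 156.667392
y = r_b·(sin φ − φ·cos φ) = 4.321033

x=156.667392 y=4.321033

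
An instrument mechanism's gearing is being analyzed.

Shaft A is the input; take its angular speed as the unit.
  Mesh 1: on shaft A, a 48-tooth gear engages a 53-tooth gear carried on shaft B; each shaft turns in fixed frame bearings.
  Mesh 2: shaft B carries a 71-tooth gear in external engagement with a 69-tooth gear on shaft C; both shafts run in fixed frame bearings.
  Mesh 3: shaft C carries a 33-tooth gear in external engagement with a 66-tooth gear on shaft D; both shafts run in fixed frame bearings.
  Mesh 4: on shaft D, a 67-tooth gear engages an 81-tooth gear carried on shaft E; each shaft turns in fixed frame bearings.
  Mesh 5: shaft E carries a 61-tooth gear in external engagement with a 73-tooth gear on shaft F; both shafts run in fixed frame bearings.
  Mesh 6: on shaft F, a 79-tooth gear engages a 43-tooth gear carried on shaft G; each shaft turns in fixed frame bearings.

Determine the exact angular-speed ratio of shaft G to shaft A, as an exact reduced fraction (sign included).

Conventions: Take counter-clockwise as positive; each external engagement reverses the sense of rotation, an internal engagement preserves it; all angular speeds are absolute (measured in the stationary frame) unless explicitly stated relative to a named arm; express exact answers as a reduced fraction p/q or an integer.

183391864/309941721

class = fixed-axis compound train [6 meshes; 6 ratios multiply, 6 sense flips]
mesh 1 [48T→53T]: running ratio 48/53, sense −
mesh 2 [71T→69T]: running ratio 1136/1219, sense +
mesh 3 [33T→66T]: running ratio 568/1219, sense −
mesh 4 [67T→81T]: running ratio 38056/98739, sense +
mesh 5 [61T→73T]: running ratio 2321416/7207947, sense −
mesh 6 [79T→43T]: running ratio 183391864/309941721, sense +
ω_out/ω_in = 183391864/309941721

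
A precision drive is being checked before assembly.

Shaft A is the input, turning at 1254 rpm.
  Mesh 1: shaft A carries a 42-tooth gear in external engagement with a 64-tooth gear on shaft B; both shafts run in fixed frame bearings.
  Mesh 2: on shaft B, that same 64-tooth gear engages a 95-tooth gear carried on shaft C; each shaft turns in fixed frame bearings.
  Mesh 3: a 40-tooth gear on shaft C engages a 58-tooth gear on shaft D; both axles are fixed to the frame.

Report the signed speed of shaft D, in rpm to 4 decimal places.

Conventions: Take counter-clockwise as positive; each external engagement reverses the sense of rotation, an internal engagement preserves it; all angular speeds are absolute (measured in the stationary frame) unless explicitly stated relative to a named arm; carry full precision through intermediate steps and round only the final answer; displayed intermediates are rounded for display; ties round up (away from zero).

class = fixed-axis compound train [3 meshes; 3 ratios multiply, 3 sense flips]
mesh 1 [42T→64T]: ω = 1254.0000×42/64 = 822.9375 rpm, sense flips to −
mesh 2 [64T→95T]: ω = 822.9375×64/95 = 554.4000 rpm, sense flips to +
mesh 3 [40T→58T]: ω = 554.4000×40/58 = 382.3448 rpm, sense flips to −
signed output speed = -382.3448 rpm

-382.3448 rpm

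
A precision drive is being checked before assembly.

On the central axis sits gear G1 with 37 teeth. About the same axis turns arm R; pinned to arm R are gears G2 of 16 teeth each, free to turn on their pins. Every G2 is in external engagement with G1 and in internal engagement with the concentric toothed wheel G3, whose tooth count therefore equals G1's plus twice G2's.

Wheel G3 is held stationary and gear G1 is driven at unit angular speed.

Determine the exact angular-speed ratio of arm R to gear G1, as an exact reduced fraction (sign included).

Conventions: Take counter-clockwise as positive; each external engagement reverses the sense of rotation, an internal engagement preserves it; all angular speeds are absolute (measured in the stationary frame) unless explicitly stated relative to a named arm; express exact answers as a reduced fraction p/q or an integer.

recognized (axles ride arm R): planetary set, 37/16/69 teeth
ring teeth: 37 + 2·16 = 69
37(ω_sun−ω_arm) = −69(ω_ring−ω_arm),  ω_ring = 0, ω_sun = 1
37(1−ω_arm) = −69(0−ω_arm)  ⇒  106·ω_arm = 37  ⇒  ω_arm = 37/106
ω_out/ω_in = 37/106

37/106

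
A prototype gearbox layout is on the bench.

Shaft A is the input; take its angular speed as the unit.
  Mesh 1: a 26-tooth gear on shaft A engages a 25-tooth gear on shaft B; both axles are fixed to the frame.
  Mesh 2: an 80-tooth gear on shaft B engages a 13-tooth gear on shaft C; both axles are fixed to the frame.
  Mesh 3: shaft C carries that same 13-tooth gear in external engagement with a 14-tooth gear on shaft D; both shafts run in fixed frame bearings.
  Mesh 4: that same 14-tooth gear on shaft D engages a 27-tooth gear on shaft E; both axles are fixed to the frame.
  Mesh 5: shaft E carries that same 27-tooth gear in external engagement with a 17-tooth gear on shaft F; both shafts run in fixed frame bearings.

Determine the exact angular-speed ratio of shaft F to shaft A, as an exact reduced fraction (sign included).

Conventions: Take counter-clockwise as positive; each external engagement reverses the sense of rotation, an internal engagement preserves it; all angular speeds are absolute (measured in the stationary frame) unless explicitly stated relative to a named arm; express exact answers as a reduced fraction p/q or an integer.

class = fixed-axis compound train [5 meshes; 5 ratios multiply, 5 sense flips]
mesh 1 [26T→25T]: running ratio 26/25, sense −
mesh 2 [80T→13T]: running ratio 32/5, sense +
mesh 3 [13T→14T]: running ratio 208/35, sense −
mesh 4 [14T→27T]: running ratio 416/135, sense +
mesh 5 [27T→17T]: running ratio 416/85, sense −
ω_out/ω_in = -416/85

-416/85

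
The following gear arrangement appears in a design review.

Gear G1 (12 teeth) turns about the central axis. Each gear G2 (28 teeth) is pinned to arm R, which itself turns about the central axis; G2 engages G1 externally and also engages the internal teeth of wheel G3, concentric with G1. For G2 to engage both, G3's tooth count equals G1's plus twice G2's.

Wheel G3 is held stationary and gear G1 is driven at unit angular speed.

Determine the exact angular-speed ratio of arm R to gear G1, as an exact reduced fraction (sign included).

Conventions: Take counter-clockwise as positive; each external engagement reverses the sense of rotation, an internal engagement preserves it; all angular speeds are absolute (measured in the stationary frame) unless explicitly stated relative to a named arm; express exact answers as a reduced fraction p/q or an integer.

recognized (axles ride arm R): planetary set, 12/28/68 teeth
ring teeth: 12 + 2·28 = 68
12(ω_sun−ω_arm) = −68(ω_ring−ω_arm),  ω_ring = 0, ω_sun = 1
12(1−ω_arm) = −68(0−ω_arm)  ⇒  80·ω_arm = 12  ⇒  ω_arm = 3/20
ω_out/ω_in = 3/20

3/20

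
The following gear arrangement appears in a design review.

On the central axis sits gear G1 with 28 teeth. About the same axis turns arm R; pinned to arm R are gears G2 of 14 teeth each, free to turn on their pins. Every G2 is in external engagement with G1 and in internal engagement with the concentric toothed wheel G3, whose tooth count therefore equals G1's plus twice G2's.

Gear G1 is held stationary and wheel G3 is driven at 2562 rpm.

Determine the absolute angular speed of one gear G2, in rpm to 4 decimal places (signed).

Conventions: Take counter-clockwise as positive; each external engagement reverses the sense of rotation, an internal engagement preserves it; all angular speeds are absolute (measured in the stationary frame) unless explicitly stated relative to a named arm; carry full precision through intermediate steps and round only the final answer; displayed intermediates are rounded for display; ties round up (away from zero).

planetary set (28T centre, 14T on arm, 56T internal) — Willis relation
normalise by the input: solve with ω_ring = 1, then scale by 2562 rpm
ring teeth: 28 + 2·14 = 56
28(ω_sun−ω_arm) = −56(ω_ring−ω_arm),  ω_sun = 0, ω_ring = 1
28(0−ω_arm) = −56(1−ω_arm)  ⇒  84·ω_arm = 56  ⇒  ω_arm = 2/3
sun–planet mesh: 28·(0−2/3) = −14·(ω_p−ω_arm)  ⇒  ω_p−ω_arm = 4/3
ω_p = 2/3 + 4/3 = 2
scale: ω_p = 2 × 2562 rpm = +5124.0000 rpm

+5124.0000 rpm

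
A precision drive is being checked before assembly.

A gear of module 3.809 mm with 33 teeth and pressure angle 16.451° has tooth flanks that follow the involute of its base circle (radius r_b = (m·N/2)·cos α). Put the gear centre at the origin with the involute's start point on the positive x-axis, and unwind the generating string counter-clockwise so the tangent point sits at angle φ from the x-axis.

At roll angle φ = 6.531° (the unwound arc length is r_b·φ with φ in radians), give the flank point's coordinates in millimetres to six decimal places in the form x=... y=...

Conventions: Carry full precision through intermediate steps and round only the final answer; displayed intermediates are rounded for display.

x=60.665939 y=0.029719

class = single-mesh tooth geometry [base-circle involute, m = 3.809, 33T]
pitch radius r_p = m·N/2 = 3.809·33/2 = 62.848500
base radius r_b = r_p·cos α = 62.848500·cos 16.451° = 60.275626
roll angle φ = 6.531° = 0.11398745 rad
x = r_b·(cos φ + φ·sin φ) = 60.665939
y = r_b·(sin φ − φ·cos φ) = 0.029719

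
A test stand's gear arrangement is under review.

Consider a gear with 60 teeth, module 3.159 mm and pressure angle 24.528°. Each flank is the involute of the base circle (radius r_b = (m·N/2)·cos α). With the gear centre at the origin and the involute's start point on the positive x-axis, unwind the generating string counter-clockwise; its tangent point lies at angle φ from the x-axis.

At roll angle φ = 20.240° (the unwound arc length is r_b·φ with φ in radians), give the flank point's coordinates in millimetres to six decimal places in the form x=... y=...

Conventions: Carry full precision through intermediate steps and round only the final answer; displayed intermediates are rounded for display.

class = single-mesh tooth geometry [base-circle involute, m = 3.159, 60T]
pitch radius r_p = m·N/2 = 3.159·60/2 = 94.770000
base radius r_b = r_p·cos α = 94.770000·cos 24.528° = 86.217814
roll angle φ = 20.240° = 0.35325464 rad
x = r_b·(cos φ + φ·sin φ) = 91.430658
y = r_b·(sin φ − φ·cos φ) = 1.251152

x=91.430658 y=1.251152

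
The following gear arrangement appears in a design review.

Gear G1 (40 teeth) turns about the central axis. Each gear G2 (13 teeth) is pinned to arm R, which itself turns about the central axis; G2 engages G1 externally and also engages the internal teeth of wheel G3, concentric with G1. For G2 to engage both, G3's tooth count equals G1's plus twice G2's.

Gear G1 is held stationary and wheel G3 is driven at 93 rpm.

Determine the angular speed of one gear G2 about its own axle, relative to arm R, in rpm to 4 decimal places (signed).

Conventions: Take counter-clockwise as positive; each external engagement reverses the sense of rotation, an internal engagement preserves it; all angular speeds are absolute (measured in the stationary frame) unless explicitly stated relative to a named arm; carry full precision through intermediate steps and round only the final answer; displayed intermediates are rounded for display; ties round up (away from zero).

+178.1713 rpm

planetary set (40T centre, 13T on arm, 66T internal) — Willis relation
normalise by the input: solve with ω_ring = 1, then scale by 93 rpm
ring teeth: 40 + 2·13 = 66
40(ω_sun−ω_arm) = −66(ω_ring−ω_arm),  ω_sun = 0, ω_ring = 1
40(0−ω_arm) = −66(1−ω_arm)  ⇒  106·ω_arm = 66  ⇒  ω_arm = 33/53
sun–planet mesh: 40·(0−33/53) = −13·(ω_p−ω_arm)  ⇒  ω_p−ω_arm = 1320/689
scale: ω_p−ω_arm = 1320/689 × 93 rpm = +178.1713 rpm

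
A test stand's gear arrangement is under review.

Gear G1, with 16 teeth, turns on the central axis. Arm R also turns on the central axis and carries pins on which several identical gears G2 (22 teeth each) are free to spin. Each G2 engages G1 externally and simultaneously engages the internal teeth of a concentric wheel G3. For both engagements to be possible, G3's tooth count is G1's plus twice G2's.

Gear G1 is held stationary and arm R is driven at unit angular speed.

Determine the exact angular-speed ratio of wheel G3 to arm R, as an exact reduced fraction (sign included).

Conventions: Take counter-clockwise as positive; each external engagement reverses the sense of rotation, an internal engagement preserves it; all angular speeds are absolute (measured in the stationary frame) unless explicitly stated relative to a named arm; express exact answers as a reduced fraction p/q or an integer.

topology: planetary set — G1 16T / G2 22T / G3 60T, arm = carrier (Willis)
ring teeth: 16 + 2·22 = 60
16(ω_sun−ω_arm) = −60(ω_ring−ω_arm),  ω_sun = 0, ω_arm = 1
ω_ring = 1 − (16/60)(0−1) = 19/15
ω_out/ω_in = 19/15

19/15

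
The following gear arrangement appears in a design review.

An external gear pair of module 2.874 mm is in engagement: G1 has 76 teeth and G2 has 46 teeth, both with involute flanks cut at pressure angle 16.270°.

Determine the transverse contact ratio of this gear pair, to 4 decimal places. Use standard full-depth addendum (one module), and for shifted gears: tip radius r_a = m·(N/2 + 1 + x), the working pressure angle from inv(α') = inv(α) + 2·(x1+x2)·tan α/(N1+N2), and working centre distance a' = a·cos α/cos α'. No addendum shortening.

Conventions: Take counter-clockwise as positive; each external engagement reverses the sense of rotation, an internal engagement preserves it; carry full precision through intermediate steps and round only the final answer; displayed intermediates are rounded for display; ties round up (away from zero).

2.0277

class = single-mesh tooth geometry [involute pair 76T × 46T, m = 2.874]
base radii: r_b1 = 104.838291, r_b2 = 63.454755
tip radii: r_a1 = 112.086000, r_a2 = 68.976000
no profile shift: α' = α, a' = a
action lengths: √(r_a1²−r_b1²) = 39.651030, √(r_a2²−r_b2²) = 27.040389
base pitch p_b = π·m·cos α = 8.667347
CR = (39.651030 + 27.040389 − 175.314000·sin 16.27000°)/8.667347 = 2.027694
contact ratio ≈ 2.0277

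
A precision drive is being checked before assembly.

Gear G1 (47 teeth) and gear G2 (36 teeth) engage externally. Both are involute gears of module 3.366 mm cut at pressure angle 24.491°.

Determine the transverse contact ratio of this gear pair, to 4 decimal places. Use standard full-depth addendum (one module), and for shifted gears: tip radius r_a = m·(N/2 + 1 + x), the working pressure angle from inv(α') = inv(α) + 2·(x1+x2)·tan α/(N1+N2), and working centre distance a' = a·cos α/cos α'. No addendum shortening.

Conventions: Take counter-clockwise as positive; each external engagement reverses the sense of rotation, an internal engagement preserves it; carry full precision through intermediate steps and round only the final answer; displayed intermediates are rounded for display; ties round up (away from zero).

recognized (one external pair, fixed centres): single-mesh tooth geometry, m = 3.366, N1 = 47, N2 = 36
base radii: r_b1 = 71.983998, r_b2 = 55.136679
tip radii: r_a1 = 82.467000, r_a2 = 63.954000
no profile shift: α' = α, a' = a
action lengths: √(r_a1²−r_b1²) = 40.238167, √(r_a2²−r_b2²) = 32.404640
base pitch p_b = π·m·cos α = 9.623166
CR = (40.238167 + 32.404640 − 139.689000·sin 24.49100°)/9.623166 = 1.531169
contact ratio ≈ 1.5312

1.5312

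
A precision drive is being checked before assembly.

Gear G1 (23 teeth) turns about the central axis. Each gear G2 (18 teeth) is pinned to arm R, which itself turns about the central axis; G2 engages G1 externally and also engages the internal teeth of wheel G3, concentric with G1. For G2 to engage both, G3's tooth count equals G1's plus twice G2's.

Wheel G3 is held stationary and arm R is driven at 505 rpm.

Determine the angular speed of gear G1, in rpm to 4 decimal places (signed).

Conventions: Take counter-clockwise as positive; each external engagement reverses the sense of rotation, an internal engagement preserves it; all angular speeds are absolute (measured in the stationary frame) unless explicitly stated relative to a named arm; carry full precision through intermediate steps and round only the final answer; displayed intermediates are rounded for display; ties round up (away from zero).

+1800.4348 rpm

topology: planetary set — G1 23T / G2 18T / G3 59T, arm = carrier (Willis)
normalise by the input: solve with ω_arm = 1, then scale by 505 rpm
ring teeth: 23 + 2·18 = 59
23(ω_sun−ω_arm) = −59(ω_ring−ω_arm),  ω_ring = 0, ω_arm = 1
ω_sun = 1 − (59/23)(0−1) = 82/23
scale: ω_sun = 82/23 × 505 rpm = +1800.4348 rpm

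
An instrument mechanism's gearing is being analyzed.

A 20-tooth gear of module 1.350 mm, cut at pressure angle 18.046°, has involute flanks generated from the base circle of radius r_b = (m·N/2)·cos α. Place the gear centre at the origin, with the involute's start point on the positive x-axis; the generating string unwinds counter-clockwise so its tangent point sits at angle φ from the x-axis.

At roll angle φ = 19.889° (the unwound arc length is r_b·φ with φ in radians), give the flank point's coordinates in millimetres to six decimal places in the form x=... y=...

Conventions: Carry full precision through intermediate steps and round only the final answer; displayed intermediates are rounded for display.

single-mesh involute tooth geometry (20T wheel at module 1.350)
pitch radius r_p = m·N/2 = 1.350·20/2 = 13.500000
base radius r_b = r_p·cos α = 13.500000·cos 18.046° = 12.835910
roll angle φ = 19.889° = 0.34712853 rad
x = r_b·(cos φ + φ·sin φ) = 13.586120
y = r_b·(sin φ − φ·cos φ) = 0.176821

x=13.586120 y=0.176821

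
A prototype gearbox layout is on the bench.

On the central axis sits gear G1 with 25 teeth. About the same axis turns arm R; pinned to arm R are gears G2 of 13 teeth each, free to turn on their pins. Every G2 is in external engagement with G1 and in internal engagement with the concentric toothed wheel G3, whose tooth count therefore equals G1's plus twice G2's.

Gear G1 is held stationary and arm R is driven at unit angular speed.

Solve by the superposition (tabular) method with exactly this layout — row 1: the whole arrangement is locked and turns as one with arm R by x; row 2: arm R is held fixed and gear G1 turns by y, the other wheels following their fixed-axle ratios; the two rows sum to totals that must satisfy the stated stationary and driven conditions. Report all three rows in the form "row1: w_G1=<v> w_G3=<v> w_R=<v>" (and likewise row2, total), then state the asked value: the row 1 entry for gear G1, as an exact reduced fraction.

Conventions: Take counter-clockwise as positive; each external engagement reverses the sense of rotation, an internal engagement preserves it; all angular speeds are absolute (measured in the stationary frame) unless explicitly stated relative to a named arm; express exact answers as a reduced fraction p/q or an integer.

planetary set (25T centre, 13T on arm, 51T internal) — Willis relation
row 1 — lock + rotate with arm: ω_sun = ω_ring = ω_arm = x
row 2: sun turns y, ring = −(25/51)·y, arm 0
boundary: total ω_sun = x + y = 0 and total ω_arm = x = 1  ⇒  y = -1, x = 1
row 2 ring = −(25/51)·(-1) = 25/51
totals (row 1 + row 2): sun 1 + (-1) = 0, ring 1 + 25/51 = 76/51, arm 1 + 0 = 1
asked cell (row1, sun) = 1

row1: w_G1=1 w_G3=1 w_R=1
row2: w_G1=-1 w_G3=25/51 w_R=0
total: w_G1=0 w_G3=76/51 w_R=1
asked value: 1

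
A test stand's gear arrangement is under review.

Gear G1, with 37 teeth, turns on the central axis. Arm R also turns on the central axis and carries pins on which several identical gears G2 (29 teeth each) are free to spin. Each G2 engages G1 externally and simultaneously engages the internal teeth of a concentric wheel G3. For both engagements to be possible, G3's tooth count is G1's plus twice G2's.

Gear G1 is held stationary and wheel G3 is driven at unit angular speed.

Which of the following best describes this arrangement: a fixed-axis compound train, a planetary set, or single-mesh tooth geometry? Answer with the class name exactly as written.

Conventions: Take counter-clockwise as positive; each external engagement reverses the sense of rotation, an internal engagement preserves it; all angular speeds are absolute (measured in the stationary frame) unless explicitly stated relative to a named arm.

class = planetary set [G3 = 37+2·29 = 95; Willis about the carrier]
classification: planetary set

planetary set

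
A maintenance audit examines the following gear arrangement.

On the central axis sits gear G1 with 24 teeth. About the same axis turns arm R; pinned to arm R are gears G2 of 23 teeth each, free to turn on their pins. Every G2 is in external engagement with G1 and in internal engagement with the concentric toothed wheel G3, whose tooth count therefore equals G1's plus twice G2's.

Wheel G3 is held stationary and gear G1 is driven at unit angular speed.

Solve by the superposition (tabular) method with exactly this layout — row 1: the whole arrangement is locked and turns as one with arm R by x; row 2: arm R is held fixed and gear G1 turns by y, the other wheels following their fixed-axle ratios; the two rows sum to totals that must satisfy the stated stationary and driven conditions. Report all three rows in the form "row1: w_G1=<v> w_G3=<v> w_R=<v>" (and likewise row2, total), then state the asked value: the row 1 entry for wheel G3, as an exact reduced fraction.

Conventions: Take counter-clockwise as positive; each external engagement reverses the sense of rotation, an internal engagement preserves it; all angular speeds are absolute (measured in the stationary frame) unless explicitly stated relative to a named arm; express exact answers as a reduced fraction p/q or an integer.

row1: w_G1=12/47 w_G3=12/47 w_R=12/47
row2: w_G1=35/47 w_G3=-12/47 w_R=0
total: w_G1=1 w_G3=0 w_R=12/47
asked value: 12/47

class = planetary set [G3 = 24+2·23 = 70; Willis about the carrier]
row 1: whole set turns with the arm by x
row 2 — arm fixed, fixed-axis ratios: sun y, ring −(24/70)·y, arm 0
boundary: total ω_ring = x − (24/70)·y = 0 and total ω_sun = x + y = 1  ⇒  y = 35/47, x = 12/47
row 2 ring = −(24/70)·35/47 = -12/47
totals (row 1 + row 2): sun 12/47 + 35/47 = 1, ring 12/47 + (-12/47) = 0, arm 12/47 + 0 = 12/47
asked cell (row1, ring) = 12/47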